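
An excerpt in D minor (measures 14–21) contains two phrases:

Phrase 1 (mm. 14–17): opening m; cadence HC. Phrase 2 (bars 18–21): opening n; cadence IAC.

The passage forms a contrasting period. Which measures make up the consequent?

The phrase ending with the weaker cadence (half cadence) is the antecedent; the one ending more conclusively (imperfect authentic cadence) is the consequent. The consequent is measures 18–21.

measures 18–21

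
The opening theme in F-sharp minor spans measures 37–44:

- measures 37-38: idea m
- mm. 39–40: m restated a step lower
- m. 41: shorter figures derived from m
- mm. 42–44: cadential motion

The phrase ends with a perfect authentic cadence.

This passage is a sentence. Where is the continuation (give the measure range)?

After the presentation (mm. 37-40), the continuation covers the fragmentation through the cadence: mm. 41–44.

measures 41–44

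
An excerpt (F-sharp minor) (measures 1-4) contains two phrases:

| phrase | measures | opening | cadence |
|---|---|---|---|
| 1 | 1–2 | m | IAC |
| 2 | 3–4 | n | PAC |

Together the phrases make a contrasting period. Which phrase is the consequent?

The phrase ending with the weaker cadence (imperfect authentic cadence) is the antecedent; the one ending more conclusively (perfect authentic cadence) is the consequent. The consequent is phrase 2.

phrase 2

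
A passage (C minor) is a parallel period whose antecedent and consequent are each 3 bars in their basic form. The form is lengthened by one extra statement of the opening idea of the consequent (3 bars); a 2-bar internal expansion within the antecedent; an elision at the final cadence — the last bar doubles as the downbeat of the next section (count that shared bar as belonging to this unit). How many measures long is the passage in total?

11 measures

Basic parallel period: 3 + 3 = 6 bars.
6 (basic form) + 3 (extra statement) + 2 (internal expansion) = 11.
The elision shares a bar with the next section but does not change this unit's count.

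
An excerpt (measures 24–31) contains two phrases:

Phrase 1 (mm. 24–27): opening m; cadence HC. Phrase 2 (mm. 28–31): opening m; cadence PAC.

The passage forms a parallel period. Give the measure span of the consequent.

The phrase ending with the weaker cadence (half cadence) is the antecedent; the one ending more conclusively (perfect authentic cadence) is the consequent. The consequent is measures 28–31.

measures 28–31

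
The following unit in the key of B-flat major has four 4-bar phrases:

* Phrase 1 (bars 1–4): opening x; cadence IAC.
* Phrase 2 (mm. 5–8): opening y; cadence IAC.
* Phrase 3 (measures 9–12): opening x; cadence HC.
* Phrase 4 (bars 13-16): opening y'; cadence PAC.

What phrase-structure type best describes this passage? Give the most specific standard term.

parallel double period

Four phrases in two halves: the first half (measures 1–8) ends with an imperfect authentic cadence, the second (mm. 9–16) with a perfect authentic cadence — a large antecedent–consequent pair, i.e. a double period.
Phrase 3 begins with the same material as phrase 1, making it parallel.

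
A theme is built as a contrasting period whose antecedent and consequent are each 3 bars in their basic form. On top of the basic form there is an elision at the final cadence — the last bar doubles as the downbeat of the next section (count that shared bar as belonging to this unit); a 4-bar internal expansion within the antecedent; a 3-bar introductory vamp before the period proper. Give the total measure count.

13 measures

Basic contrasting period: 3 + 3 = 6 bars.
6 (basic form) + 4 (internal expansion) + 3 (introduction) = 13.
The elision shares a bar with the next section but does not change this unit's count.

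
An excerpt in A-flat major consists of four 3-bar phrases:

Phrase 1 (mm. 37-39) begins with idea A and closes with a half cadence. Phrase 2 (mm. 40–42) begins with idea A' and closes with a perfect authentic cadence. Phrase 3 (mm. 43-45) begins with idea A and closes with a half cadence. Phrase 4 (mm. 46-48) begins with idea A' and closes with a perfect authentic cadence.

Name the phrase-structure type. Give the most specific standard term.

The cadence pattern HC–PAC–HC–PAC is weak–strong twice, and phrases 3–4 restate phrases 1–2: a period heard twice, not a double period (which would end weakly at phrase 2).

repeated period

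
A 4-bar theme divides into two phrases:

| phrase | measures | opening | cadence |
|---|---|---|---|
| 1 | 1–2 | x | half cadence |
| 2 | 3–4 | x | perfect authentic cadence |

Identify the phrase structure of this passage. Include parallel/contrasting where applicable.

Phrase 1 ends with a half cadence (weaker) and phrase 2 with a perfect authentic cadence (stronger): antecedent + consequent = a period.
The two phrases open with the same material (x / x), so the period is parallel.

parallel period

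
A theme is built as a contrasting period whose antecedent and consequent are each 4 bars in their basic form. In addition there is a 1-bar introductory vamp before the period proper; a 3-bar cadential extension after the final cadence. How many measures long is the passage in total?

Basic contrasting period: 4 + 4 = 8 bars.
8 (basic form) + 1 (introduction) + 3 (cadential extension) = 12.

12 measures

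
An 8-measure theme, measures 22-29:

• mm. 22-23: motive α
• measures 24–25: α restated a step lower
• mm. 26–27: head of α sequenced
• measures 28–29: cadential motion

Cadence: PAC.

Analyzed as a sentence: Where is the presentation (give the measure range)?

measures 22–25

The presentation of a sentence is the basic idea (mm. 22–23) plus its repetition (bars 24–25); the presentation is therefore mm. 22–25.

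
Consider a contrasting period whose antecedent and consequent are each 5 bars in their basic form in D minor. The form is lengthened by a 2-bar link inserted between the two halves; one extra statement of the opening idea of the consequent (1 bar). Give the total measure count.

13 measures

Basic contrasting period: 5 + 5 = 10 bars.
10 (basic form) + 2 (link) + 1 (extra statement) = 13.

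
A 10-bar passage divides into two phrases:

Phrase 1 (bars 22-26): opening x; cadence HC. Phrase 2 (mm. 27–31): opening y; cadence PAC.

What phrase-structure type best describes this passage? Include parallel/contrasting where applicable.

Phrase 1 ends with a half cadence (weaker) and phrase 2 with a perfect authentic cadence (stronger): antecedent + consequent = a period.
The two phrases open with different material (x / y), so the period is contrasting.

contrasting period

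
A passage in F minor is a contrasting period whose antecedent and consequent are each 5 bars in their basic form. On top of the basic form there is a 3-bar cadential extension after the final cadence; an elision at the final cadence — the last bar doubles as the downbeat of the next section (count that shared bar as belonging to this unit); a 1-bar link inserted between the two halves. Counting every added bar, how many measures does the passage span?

Basic contrasting period: 5 + 5 = 10 bars.
10 (basic form) + 3 (cadential extension) + 1 (link) = 14.
The elision shares a bar with the next section but does not change this unit's count.

14 measures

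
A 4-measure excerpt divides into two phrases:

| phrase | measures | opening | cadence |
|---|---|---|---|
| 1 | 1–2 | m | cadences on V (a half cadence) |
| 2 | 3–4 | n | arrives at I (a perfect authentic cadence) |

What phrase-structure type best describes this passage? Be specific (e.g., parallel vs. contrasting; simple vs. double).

Phrase 1 ends with a half cadence (weaker) and phrase 2 with a perfect authentic cadence (stronger): antecedent + consequent = a period.
The two phrases open with different material (m / n), so the period is contrasting.

contrasting period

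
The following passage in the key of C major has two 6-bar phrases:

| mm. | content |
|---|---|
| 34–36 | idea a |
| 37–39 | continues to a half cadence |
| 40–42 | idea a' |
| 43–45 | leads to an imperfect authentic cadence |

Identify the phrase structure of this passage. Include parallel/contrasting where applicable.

Phrase 1 ends with a half cadence (weaker) and phrase 2 with an imperfect authentic cadence (stronger): antecedent + consequent = a period.
The two phrases open with the same material (a / a'), so the period is parallel.

parallel period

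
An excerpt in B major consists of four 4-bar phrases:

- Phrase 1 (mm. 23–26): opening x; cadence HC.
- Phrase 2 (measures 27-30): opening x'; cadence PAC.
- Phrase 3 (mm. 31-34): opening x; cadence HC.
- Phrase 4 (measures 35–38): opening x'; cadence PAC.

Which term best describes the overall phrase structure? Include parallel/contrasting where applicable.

The cadence pattern HC–PAC–HC–PAC is weak–strong twice, and phrases 3–4 restate phrases 1–2: a period heard twice, not a double period (which would end weakly at phrase 2).

repeated period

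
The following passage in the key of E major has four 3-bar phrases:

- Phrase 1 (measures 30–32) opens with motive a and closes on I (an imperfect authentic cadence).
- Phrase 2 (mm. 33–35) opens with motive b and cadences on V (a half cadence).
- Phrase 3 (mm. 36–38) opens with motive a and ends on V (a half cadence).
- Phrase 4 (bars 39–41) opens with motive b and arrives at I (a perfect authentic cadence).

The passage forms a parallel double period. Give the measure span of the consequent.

In a double period the four phrases pair into a large antecedent (phrases 1–2, ending half cadence) and a large consequent (phrases 3–4, ending perfect authentic cadence). The consequent spans mm. 36-41.

measures 36–41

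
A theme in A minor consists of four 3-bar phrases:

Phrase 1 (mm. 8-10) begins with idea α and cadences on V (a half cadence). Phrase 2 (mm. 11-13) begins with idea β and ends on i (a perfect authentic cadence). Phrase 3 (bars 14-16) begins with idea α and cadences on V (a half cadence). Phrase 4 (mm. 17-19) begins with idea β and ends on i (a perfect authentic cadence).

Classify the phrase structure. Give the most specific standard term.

repeated period

The cadence pattern HC–PAC–HC–PAC is weak–strong twice, and phrases 3–4 restate phrases 1–2: a period heard twice, not a double period (which would end weakly at phrase 2).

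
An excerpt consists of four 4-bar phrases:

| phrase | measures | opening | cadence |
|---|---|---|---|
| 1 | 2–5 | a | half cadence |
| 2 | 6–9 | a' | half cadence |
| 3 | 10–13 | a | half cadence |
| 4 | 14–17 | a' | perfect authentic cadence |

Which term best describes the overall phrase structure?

parallel double period

Four phrases in two halves: the first half (mm. 2–9) ends with a half cadence, the second (mm. 10–17) with a perfect authentic cadence — a large antecedent–consequent pair, i.e. a double period.
Phrase 3 begins with the same material as phrase 1, making it parallel.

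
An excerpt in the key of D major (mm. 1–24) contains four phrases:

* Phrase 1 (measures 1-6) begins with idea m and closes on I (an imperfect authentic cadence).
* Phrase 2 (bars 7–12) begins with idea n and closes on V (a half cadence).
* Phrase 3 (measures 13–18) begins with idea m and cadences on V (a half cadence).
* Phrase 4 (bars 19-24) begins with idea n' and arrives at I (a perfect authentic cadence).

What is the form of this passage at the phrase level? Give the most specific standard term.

Four phrases in two halves: the first half (mm. 1–12) ends with a half cadence, the second (bars 13–24) with a perfect authentic cadence — a large antecedent–consequent pair, i.e. a double period.
Phrase 3 begins with the same material as phrase 1, making it parallel.

parallel double period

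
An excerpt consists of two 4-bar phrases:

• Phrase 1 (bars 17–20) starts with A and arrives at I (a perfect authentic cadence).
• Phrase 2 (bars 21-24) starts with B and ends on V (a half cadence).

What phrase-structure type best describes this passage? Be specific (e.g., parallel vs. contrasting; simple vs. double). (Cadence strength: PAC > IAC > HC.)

phrase group

The second phrase closes with a half cadence, which is not stronger than the first phrase's perfect authentic cadence; without a weak→strong cadential pair there is no antecedent–consequent relationship, so this is a phrase group rather than a period.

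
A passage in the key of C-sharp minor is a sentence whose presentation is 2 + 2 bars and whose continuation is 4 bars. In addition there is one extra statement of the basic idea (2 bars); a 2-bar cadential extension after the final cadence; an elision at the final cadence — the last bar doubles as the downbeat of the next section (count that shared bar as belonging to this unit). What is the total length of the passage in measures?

12 measures

Basic sentence: 2 + 2 + 4 = 8 bars.
8 (basic form) + 2 (extra statement) + 2 (cadential extension) = 12.
The elision shares a bar with the next section but does not change this unit's count.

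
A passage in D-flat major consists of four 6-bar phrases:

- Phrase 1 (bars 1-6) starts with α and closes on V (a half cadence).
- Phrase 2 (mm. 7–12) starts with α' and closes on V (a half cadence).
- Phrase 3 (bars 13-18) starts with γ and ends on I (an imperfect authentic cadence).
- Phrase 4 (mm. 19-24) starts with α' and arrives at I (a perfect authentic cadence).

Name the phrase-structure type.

contrasting double period

Four phrases in two halves: the first half (measures 1–12) ends with a half cadence, the second (bars 13–24) with a perfect authentic cadence — a large antecedent–consequent pair, i.e. a double period.
Phrase 3 begins with different material from phrase 1, making it contrasting.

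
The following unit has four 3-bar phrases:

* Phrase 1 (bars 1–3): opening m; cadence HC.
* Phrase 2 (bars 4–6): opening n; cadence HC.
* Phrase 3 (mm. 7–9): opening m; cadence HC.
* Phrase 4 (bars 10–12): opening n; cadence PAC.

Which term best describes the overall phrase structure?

Four phrases in two halves: the first half (measures 1–6) ends with a half cadence, the second (bars 7-12) with a perfect authentic cadence — a large antecedent–consequent pair, i.e. a double period.
Phrase 3 begins with the same material as phrase 1, making it parallel.

parallel double period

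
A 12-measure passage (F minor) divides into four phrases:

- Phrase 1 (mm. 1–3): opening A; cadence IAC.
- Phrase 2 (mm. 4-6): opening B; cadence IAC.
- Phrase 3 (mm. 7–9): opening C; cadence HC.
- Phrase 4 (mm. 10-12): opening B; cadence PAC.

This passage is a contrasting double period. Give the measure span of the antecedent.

In a double period the four phrases pair into a large antecedent (phrases 1–2, ending imperfect authentic cadence) and a large consequent (phrases 3–4, ending perfect authentic cadence). The antecedent spans measures 1–6.

measures 1–6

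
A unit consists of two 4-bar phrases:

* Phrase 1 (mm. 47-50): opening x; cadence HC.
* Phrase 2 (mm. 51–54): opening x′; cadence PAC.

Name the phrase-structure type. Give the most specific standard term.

Phrase 1 ends with a half cadence (weaker) and phrase 2 with a perfect authentic cadence (stronger): antecedent + consequent = a period.
The two phrases open with the same material (x / x′), so the period is parallel.

parallel period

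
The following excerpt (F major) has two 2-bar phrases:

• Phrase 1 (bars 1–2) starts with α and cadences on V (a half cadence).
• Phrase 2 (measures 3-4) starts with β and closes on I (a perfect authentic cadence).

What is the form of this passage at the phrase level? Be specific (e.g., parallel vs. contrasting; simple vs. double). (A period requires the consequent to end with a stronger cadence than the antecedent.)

contrasting period

Phrase 1 ends with a half cadence (weaker) and phrase 2 with a perfect authentic cadence (stronger): antecedent + consequent = a period.
The two phrases open with different material (α / β), so the period is contrasting.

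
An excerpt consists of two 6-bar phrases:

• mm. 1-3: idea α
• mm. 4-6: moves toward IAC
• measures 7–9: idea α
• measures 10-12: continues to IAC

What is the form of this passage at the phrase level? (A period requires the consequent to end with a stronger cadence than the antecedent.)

Both phrases have the same opening (α) and the same cadence (imperfect authentic cadence): the second is a restatement, not a consequent, so this is a repeated phrase rather than a period.

repeated phrase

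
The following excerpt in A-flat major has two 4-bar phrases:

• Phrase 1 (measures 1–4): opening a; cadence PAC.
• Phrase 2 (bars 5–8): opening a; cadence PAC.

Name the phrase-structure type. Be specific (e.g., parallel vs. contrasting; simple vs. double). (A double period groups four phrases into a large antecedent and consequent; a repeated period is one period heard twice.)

repeated phrase

Both phrases have the same opening (a) and the same cadence (perfect authentic cadence): the second is a restatement, not a consequent, so this is a repeated phrase rather than a period.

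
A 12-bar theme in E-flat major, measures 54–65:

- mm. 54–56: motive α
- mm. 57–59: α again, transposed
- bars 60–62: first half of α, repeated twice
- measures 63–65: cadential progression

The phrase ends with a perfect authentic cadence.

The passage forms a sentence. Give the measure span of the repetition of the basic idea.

measures 57–59

The presentation of a sentence is the basic idea (measures 54-56) plus its repetition (mm. 57-59); the repetition of the basic idea is therefore mm. 57–59.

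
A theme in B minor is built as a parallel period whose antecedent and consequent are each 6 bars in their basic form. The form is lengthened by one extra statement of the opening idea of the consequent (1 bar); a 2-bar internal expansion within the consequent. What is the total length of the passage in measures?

15 measures

Basic parallel period: 6 + 6 = 12 bars.
12 (basic form) + 1 (extra statement) + 2 (internal expansion) = 15.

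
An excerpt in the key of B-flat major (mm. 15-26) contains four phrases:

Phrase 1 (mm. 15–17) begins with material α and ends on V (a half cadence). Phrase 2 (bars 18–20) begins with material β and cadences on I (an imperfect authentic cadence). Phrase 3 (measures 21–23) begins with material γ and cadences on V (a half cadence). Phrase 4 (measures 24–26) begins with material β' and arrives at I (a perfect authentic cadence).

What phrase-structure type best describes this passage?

Four phrases in two halves: the first half (bars 15–20) ends with an imperfect authentic cadence, the second (bars 21–26) with a perfect authentic cadence — a large antecedent–consequent pair, i.e. a double period.
Phrase 3 begins with different material from phrase 1, making it contrasting.

contrasting double period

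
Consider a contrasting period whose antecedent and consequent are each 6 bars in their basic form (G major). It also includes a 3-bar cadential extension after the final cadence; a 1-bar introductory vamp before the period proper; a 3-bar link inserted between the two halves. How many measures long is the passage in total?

19 measures

Basic contrasting period: 6 + 6 = 12 bars.
12 (basic form) + 3 (cadential extension) + 1 (introduction) + 3 (link) = 19.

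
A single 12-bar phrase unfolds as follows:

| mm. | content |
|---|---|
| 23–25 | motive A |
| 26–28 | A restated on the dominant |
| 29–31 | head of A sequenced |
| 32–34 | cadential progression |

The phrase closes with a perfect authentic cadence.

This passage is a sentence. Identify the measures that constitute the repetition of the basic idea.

The presentation of a sentence is the basic idea (mm. 23–25) plus its repetition (measures 26-28); the repetition of the basic idea is therefore bars 26-28.

measures 26–28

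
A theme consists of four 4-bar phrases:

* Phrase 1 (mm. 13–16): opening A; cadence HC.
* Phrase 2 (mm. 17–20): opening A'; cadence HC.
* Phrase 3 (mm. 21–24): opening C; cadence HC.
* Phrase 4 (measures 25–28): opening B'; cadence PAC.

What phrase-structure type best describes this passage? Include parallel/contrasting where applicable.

contrasting double period

Four phrases in two halves: the first half (mm. 13–20) ends with a half cadence, the second (measures 21–28) with a perfect authentic cadence — a large antecedent–consequent pair, i.e. a double period.
Phrase 3 begins with different material from phrase 1, making it contrasting.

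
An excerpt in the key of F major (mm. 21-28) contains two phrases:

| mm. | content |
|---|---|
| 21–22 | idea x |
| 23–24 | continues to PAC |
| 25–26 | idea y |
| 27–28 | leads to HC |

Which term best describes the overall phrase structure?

phrase group

The second phrase closes with a half cadence, which is not stronger than the first phrase's perfect authentic cadence; without a weak→strong cadential pair there is no antecedent–consequent relationship, so this is a phrase group rather than a period.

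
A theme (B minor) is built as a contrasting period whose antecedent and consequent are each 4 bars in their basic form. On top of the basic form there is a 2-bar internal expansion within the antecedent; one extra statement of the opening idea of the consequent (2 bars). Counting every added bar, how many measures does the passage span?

12 measures

Basic contrasting period: 4 + 4 = 8 bars.
8 (basic form) + 2 (internal expansion) + 2 (extra statement) = 12.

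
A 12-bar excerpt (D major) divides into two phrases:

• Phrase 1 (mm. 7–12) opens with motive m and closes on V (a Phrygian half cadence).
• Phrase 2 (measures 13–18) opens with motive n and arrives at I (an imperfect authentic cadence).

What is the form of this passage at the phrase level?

contrasting period

Phrase 1 ends with a Phrygian half cadence (weaker) and phrase 2 with an imperfect authentic cadence (stronger): antecedent + consequent = a period.
The two phrases open with different material (m / n), so the period is contrasting.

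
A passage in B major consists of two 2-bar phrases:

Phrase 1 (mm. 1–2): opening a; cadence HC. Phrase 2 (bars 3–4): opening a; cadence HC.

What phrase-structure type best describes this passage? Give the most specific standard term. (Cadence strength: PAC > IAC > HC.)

repeated phrase

Both phrases have the same opening (a) and the same cadence (half cadence): the second is a restatement, not a consequent, so this is a repeated phrase rather than a period.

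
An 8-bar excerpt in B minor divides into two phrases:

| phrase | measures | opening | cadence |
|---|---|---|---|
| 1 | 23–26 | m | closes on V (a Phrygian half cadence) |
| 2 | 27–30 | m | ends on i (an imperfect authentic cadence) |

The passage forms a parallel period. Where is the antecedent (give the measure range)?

measures 23–26

The antecedent is the phrase ending with the weaker cadence (Phrygian half cadence, phrase 1) and the consequent the one ending more conclusively (imperfect authentic cadence, phrase 2); the antecedent is measures 23-26.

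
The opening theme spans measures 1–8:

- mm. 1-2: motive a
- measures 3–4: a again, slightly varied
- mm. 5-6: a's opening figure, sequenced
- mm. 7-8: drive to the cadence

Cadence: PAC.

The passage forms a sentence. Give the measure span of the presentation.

The presentation of a sentence is the basic idea (mm. 1-2) plus its repetition (bars 3-4); the presentation is therefore mm. 1–4.

measures 1–4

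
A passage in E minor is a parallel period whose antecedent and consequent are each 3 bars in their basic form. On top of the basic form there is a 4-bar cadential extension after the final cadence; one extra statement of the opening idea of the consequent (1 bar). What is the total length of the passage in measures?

11 measures

Basic parallel period: 3 + 3 = 6 bars.
6 (basic form) + 4 (cadential extension) + 1 (extra statement) = 11.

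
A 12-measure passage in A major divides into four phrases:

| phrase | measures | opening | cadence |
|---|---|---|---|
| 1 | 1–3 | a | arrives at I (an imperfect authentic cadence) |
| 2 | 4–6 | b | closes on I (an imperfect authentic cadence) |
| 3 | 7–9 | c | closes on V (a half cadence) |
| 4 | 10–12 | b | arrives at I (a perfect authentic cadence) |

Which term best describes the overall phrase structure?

Four phrases in two halves: the first half (bars 1-6) ends with an imperfect authentic cadence, the second (bars 7–12) with a perfect authentic cadence — a large antecedent–consequent pair, i.e. a double period.
Phrase 3 begins with different material from phrase 1, making it contrasting.

contrasting double period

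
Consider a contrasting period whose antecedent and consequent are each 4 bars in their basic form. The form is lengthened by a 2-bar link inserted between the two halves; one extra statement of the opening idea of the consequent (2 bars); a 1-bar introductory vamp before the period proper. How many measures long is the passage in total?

13 measures

Basic contrasting period: 4 + 4 = 8 bars.
8 (basic form) + 2 (link) + 2 (extra statement) + 1 (introduction) = 13.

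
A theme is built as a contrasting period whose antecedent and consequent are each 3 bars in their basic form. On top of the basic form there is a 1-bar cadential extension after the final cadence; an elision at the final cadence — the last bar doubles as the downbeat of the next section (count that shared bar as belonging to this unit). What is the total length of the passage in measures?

7 measures

Basic contrasting period: 3 + 3 = 6 bars.
6 (basic form) + 1 (cadential extension) = 7.
The elision shares a bar with the next section but does not change this unit's count.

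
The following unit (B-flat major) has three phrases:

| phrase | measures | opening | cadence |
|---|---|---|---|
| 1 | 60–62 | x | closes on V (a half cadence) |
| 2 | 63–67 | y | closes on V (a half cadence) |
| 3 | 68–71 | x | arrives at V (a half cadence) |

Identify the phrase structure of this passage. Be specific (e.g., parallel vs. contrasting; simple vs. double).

The final phrase closes with a half cadence, which is not stronger than the preceding half cadence; the 3 phrases lack an overall antecedent–consequent design and so form a phrase group.

phrase group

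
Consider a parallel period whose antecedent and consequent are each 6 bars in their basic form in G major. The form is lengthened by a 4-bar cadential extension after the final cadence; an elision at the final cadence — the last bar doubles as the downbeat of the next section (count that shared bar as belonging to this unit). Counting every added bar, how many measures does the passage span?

16 measures

Basic parallel period: 6 + 6 = 12 bars.
12 (basic form) + 4 (cadential extension) = 16.
The elision shares a bar with the next section but does not change this unit's count.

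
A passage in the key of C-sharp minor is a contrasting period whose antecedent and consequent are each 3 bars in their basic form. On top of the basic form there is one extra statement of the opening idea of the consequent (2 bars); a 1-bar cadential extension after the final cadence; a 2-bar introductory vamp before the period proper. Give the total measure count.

Basic contrasting period: 3 + 3 = 6 bars.
6 (basic form) + 2 (extra statement) + 1 (cadential extension) + 2 (introduction) = 11.

11 measures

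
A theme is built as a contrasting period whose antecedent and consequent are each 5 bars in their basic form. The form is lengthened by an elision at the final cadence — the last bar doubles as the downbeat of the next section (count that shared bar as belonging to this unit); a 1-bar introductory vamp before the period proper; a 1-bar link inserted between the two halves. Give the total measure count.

Basic contrasting period: 5 + 5 = 10 bars.
10 (basic form) + 1 (introduction) + 1 (link) = 12.
The elision shares a bar with the next section but does not change this unit's count.

12 measures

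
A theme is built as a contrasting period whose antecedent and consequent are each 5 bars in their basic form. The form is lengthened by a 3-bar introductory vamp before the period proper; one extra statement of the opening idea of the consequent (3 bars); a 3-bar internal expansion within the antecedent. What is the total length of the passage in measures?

Basic contrasting period: 5 + 5 = 10 bars.
10 (basic form) + 3 (introduction) + 3 (extra statement) + 3 (internal expansion) = 19.

19 measures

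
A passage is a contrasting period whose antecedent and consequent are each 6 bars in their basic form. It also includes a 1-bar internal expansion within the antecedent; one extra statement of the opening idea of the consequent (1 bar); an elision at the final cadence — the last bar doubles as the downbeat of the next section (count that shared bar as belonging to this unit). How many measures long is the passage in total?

14 measures

Basic contrasting period: 6 + 6 = 12 bars.
12 (basic form) + 1 (internal expansion) + 1 (extra statement) = 14.
The elision shares a bar with the next section but does not change this unit's count.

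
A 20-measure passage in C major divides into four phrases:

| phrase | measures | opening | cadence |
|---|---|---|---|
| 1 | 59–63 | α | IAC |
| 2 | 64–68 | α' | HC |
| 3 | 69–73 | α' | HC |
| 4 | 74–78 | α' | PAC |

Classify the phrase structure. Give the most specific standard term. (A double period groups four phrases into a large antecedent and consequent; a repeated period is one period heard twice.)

parallel double period

Four phrases in two halves: the first half (mm. 59–68) ends with a half cadence, the second (measures 69–78) with a perfect authentic cadence — a large antecedent–consequent pair, i.e. a double period.
Phrase 3 begins with the same material as phrase 1, making it parallel.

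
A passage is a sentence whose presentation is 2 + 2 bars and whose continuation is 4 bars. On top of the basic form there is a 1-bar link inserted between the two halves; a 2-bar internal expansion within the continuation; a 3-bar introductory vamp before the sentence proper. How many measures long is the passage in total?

Basic sentence: 2 + 2 + 4 = 8 bars.
8 (basic form) + 1 (link) + 2 (internal expansion) + 3 (introduction) = 14.

14 measures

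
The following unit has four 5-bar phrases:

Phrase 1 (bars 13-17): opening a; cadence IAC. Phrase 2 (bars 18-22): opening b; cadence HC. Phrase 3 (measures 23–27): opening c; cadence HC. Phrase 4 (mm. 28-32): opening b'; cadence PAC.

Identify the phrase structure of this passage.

contrasting double period

Four phrases in two halves: the first half (bars 13–22) ends with a half cadence, the second (bars 23–32) with a perfect authentic cadence — a large antecedent–consequent pair, i.e. a double period.
Phrase 3 begins with different material from phrase 1, making it contrasting.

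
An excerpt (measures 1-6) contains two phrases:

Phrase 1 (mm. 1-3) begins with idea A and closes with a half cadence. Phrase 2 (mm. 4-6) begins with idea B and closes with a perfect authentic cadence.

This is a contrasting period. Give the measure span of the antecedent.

The phrase ending with the weaker cadence (half cadence) is the antecedent; the one ending more conclusively (perfect authentic cadence) is the consequent. The antecedent is measures 1–3.

measures 1–3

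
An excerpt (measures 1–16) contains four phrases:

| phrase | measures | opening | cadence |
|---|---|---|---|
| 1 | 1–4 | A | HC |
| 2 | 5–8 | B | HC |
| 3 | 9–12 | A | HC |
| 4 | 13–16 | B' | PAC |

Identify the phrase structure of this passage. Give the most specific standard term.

parallel double period

Four phrases in two halves: the first half (mm. 1–8) ends with a half cadence, the second (bars 9–16) with a perfect authentic cadence — a large antecedent–consequent pair, i.e. a double period.
Phrase 3 begins with the same material as phrase 1, making it parallel.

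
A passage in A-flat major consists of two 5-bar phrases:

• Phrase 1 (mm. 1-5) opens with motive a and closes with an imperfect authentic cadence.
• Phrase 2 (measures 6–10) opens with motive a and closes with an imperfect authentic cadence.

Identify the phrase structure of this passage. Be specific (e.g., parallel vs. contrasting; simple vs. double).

Both phrases have the same opening (a) and the same cadence (imperfect authentic cadence): the second is a restatement, not a consequent, so this is a repeated phrase rather than a period.

repeated phrase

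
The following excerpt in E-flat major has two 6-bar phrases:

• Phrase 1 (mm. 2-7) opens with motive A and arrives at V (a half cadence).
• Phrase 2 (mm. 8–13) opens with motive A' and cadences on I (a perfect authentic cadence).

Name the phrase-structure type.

parallel period

Phrase 1 ends with a half cadence (weaker) and phrase 2 with a perfect authentic cadence (stronger): antecedent + consequent = a period.
The two phrases open with the same material (A / A'), so the period is parallel.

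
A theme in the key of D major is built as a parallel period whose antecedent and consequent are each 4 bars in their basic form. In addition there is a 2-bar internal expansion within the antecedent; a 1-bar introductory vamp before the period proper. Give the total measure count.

11 measures

Basic parallel period: 4 + 4 = 8 bars.
8 (basic form) + 2 (internal expansion) + 1 (introduction) = 11.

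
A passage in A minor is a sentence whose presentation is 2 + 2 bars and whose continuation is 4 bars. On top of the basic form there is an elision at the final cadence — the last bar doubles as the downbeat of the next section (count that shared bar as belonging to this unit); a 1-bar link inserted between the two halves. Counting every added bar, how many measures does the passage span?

Basic sentence: 2 + 2 + 4 = 8 bars.
8 (basic form) + 1 (link) = 9.
The elision shares a bar with the next section but does not change this unit's count.

9 measures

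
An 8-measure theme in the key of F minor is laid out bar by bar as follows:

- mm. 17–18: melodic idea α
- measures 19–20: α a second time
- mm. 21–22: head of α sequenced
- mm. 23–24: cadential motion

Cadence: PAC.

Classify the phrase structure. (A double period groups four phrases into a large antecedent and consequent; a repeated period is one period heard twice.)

Basic idea (bars 17–18) + its repetition (bars 19–20) form the presentation; fragmentation and cadence (bars 21–24) form the continuation — the 8-bar whole is a sentence.

sentence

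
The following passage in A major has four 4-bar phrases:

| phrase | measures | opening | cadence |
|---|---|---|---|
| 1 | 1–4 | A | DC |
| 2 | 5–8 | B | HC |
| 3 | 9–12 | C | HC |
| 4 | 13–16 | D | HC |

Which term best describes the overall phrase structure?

Phrase 4 ends with a half cadence, no stronger than phrase 2's half cadence, so the four phrases do not form a double period; nor do phrases 3–4 duplicate 1–2, so it is not a repeated period. With no phrase reaching a conclusive cadence, the passage is a phrase group.

phrase group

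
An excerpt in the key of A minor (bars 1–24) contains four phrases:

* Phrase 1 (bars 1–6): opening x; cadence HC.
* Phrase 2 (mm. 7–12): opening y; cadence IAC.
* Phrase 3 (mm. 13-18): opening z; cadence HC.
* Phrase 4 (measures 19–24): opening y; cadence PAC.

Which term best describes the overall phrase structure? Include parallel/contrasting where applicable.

Four phrases in two halves: the first half (bars 1–12) ends with an imperfect authentic cadence, the second (mm. 13–24) with a perfect authentic cadence — a large antecedent–consequent pair, i.e. a double period.
Phrase 3 begins with different material from phrase 1, making it contrasting.

contrasting double period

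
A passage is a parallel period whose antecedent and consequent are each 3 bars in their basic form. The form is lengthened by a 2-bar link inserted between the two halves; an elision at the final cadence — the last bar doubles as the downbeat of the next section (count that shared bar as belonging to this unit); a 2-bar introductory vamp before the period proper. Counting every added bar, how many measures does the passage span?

10 measures

Basic parallel period: 3 + 3 = 6 bars.
6 (basic form) + 2 (link) + 2 (introduction) = 10.
The elision shares a bar with the next section but does not change this unit's count.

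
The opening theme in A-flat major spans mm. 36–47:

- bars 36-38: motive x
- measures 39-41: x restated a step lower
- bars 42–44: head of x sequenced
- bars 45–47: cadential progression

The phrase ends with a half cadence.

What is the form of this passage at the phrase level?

sentence

Basic idea (mm. 36–38) + its repetition (mm. 39–41) form the presentation; fragmentation and cadence (measures 42-47) form the continuation — the 12-bar whole is a sentence.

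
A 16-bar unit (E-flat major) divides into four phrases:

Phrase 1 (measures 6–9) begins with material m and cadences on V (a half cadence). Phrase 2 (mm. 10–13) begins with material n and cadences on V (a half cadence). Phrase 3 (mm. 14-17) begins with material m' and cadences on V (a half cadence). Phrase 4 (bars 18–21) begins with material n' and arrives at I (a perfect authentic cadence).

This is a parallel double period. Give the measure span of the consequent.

In a double period the first pair of phrases (ending half cadence) is the large antecedent and the second pair (ending perfect authentic cadence) is the large consequent; the consequent is measures 14–21.

measures 14–21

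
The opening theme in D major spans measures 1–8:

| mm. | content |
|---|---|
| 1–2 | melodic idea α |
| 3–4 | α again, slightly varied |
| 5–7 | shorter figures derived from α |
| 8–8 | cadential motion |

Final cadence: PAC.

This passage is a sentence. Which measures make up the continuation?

measures 5–8

After the presentation (measures 1–4), the continuation covers the fragmentation through the cadence: bars 5–8.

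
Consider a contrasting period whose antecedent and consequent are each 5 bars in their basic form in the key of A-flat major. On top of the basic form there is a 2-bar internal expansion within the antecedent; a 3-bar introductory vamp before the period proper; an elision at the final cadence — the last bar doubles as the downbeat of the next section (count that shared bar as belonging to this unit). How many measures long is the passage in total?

15 measures

Basic contrasting period: 5 + 5 = 10 bars.
10 (basic form) + 2 (internal expansion) + 3 (introduction) = 15.
The elision shares a bar with the next section but does not change this unit's count.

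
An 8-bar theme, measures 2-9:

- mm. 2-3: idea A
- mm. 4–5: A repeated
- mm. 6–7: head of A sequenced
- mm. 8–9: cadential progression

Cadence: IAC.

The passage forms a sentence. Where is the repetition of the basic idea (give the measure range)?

The presentation of a sentence is the basic idea (mm. 2–3) plus its repetition (mm. 4–5); the repetition of the basic idea is therefore measures 4-5.

measures 4–5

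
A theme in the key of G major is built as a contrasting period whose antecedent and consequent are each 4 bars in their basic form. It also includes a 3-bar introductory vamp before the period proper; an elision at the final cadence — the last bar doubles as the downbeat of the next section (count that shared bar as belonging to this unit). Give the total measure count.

11 measures

Basic contrasting period: 4 + 4 = 8 bars.
8 (basic form) + 3 (introduction) = 11.
The elision shares a bar with the next section but does not change this unit's count.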